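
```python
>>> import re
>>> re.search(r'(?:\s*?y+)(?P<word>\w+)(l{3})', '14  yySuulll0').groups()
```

The match spans [2:12] → '  yySuulll'.
Captured: group 1 = 'Suu', group 2 = 'lll'.

('Suu', 'lll')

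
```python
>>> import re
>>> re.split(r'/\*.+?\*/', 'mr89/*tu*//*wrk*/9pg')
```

Lazy quantifiers expand one character at a time until the remainder of the pattern can match.
Splitting on the pattern gives 3 pieces.

['mr89', '', '9pg']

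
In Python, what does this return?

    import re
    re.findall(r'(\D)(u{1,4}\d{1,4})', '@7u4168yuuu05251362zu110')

This matches a non-digit (captured); then 1 to 4 of a literal 'u', then 1 to 4 of a digit (captured).
Walking the string: at [7:15] match 'yuuu0525', groups = ('y', 'uuu0525'); at [19:24] match 'zu110', groups = ('z', 'u110').
With 2 capturing groups, `findall` returns a 2-tuple per match.

[('y', 'uuu0525'), ('z', 'u110')]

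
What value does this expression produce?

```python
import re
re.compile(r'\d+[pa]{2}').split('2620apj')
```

['', 'j']

This matches one or more of a digit; then exactly 2 of one of [pa].
Each match becomes a cut point; 2 segments remain.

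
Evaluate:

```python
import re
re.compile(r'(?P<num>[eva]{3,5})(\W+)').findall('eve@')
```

[('eve', '@')]

The pattern matches 3 to 5 of one of [eva] (captured as 'num'); then one or more of a non-word character (captured).
Walking the string: at [0:4] match 'eve@', groups = ('eve', '@').
Multiple groups make `findall` return tuples — one 2-tuple for the one match.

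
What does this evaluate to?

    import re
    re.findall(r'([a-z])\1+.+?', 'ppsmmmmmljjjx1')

A backreference is literal: `\1` must see the identical characters the first group matched.
Walking the string: at [0:3] match 'pps', group 1 = 'p'; at [3:9] match 'mmmmml', group 1 = 'm'; at [9:13] match 'jjjx', group 1 = 'j'.
One capturing group, so `findall` returns just the captured substring from each match — 3 in all.

['p', 'm', 'j']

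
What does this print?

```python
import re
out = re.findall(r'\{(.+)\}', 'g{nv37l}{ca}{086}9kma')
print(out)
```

['nv37l}{ca}{086']

One capturing group, so `findall` returns just the captured substring from the one match — 1 in all.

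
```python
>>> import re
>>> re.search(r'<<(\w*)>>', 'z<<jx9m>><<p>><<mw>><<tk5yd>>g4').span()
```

(1, 9)

`re.search` tries every starting position until one works.
The match spans [1:9] → '<<jx9m>>'.
Captured: group 1 = 'jx9m'.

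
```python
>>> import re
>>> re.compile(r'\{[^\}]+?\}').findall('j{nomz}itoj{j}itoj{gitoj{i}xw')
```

Scanning left to right: at [1:7] → '{nomz}'; at [11:14] → '{j}'; at [18:27] → '{gitoj{i}'.
No capturing groups, so `findall` returns the 3 full match strings.

['{nomz}', '{j}', '{gitoj{i}']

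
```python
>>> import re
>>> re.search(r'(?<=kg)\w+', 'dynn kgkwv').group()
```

'kwv'

Lookahead/lookbehind check context without consuming it, so the matched span excludes the asserted characters.
`re.search` tries every starting position until one works.
The match spans [7:10] → 'kwv'.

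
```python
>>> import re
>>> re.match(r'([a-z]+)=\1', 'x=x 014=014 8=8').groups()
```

`\1` is not a pattern — it's the concrete string captured by group 1, re-applied verbatim.
`match` is anchored at position 0; if the pattern doesn't fit there, it returns None.
The match spans [0:3] → 'x=x'.
Captured: group 1 = 'x'.

('x',)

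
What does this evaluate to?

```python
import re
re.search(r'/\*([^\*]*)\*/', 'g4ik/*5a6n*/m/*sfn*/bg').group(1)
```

Unlike `match`, `search` isn't anchored — it looks for the pattern anywhere in the string.
The match spans [4:12] → '/*5a6n*/'.
Captured: group 1 = '5a6n'.

'5a6n'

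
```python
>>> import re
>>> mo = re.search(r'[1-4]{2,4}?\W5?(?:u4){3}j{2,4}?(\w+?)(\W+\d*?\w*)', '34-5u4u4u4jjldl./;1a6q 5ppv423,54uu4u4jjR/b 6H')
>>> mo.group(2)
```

Pattern: 2 to 4 of a character in [1-4] (lazy), then a non-word character; then optionally the literal '5', then the literal 'u4' repeated 3 times, then 2 to 4 of a literal 'j' (lazy); then one or more of a word character (lazy) (captured); then one or more of a non-word character, then zero or more of a digit (lazy), then zero or more of a word character (captured).
`re.search` scans for the first position where the pattern succeeds.
The match spans [0:22] → '34-5u4u4u4jjldl./;1a6q'.
Captured: group 1 = 'ldl', group 2 = './;1a6q'.

'./;1a6q'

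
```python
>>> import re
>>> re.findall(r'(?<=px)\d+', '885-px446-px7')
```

['446', '7']

The lookaround is zero-width — it requires the adjacent text to match without consuming it, so the asserted text isn't part of the match.
Scanning left to right: at [6:9] → '446'; at [12:13] → '7'.
No capturing groups, so `findall` returns the 2 full match strings.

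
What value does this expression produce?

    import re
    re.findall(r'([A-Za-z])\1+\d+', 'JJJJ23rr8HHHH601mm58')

['J', 'r', 'H', 'm']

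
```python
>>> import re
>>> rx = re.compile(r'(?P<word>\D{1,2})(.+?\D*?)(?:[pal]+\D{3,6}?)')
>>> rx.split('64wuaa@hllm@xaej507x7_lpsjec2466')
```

Pattern: 1 to 2 of a non-digit (captured as 'word'); then one or more of any character (lazy), then zero or more of a non-digit (lazy) (captured); then one or more of one of [pal], then 3 to 6 of a non-digit (lazy) (non-capturing group).
The `?` after the quantifier makes it lazy — it takes as little as possible before letting the rest of the pattern try.
Matches to split on: at [2:9] → 'wuaa@hl'; at [9:27] → 'lm@xaej507x7_lpsje'.
With a capturing group present, the delimiter's captured portion is kept in the result list.

['64', 'wu', 'a', '', 'lm', '@xaej507x7_', 'c2466']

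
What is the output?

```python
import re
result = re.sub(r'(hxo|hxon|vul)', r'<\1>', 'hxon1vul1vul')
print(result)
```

<hxo>n1<vul>1<vul>

Alternation tries branches left to right and keeps the first one that lets the overall match succeed at that position.
Each match is replaced using the text its own group 1 captured.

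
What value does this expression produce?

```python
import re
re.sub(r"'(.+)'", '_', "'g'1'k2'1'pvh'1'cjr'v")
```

'_v'

Each match is replaced by '_'.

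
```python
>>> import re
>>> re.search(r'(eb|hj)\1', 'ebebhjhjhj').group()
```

After group 1 captures some text, `\1` only succeeds where that same text appears again.
The match spans [0:4] → 'ebeb'.

'ebeb'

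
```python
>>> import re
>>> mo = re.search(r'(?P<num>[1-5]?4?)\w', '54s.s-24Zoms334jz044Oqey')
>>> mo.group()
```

'54s'

Pattern: optionally a character in [1-5], then optionally a literal '4' (captured as 'num'); then a word character.
Unlike `match`, `search` isn't anchored — it looks for the pattern anywhere in the string.
The match spans [0:3] → '54s'.
Captured: group 1 = '54'.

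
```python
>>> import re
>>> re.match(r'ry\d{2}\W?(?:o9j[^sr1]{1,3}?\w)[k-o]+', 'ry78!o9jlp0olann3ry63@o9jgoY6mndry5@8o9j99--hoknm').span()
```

(0, 13)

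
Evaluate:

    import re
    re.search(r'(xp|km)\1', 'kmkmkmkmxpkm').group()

'kmkm'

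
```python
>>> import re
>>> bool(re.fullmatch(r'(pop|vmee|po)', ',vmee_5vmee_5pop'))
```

False

For `fullmatch`, every character of the input must be accounted for by the pattern.
Here the pattern can't cover the whole string, so the call returns None, and `bool(None)` is False.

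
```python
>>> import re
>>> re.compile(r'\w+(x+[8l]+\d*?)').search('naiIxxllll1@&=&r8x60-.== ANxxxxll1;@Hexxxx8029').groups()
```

('xllll',)

The match spans [0:10] → 'naiIxxllll'.
Captured: group 1 = 'xllll'.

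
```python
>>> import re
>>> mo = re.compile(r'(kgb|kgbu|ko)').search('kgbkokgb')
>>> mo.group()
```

'kgb'

The match spans [0:3] → 'kgb'.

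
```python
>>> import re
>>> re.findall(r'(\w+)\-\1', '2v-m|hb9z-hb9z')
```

`\1` is not a pattern — it's the concrete string captured by group 1, re-applied verbatim.
Walking the string: at [5:14] match 'hb9z-hb9z', group 1 = 'hb9z'.
One capturing group, so `findall` returns just the captured substring from the one match — 1 in all.

['hb9z']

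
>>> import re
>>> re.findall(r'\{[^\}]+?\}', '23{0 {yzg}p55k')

['{0 {yzg}']

Scanning left to right: at [2:10] → '{0 {yzg}'.
`findall` yields the raw match text (1 of them) because the pattern has no groups.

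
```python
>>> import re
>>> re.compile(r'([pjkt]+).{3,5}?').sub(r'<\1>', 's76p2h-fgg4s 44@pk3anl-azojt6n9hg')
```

's76<p>fgg4s 44@<pk>l-azo<jt>hg'

The pattern matches one or more of one of [pjkt] (captured); then 3 to 5 of any character (lazy).
Because the quantifier is non-greedy, it stops expanding at the earliest point where the rest of the pattern can succeed.
Matches: at [3:7] → 'p2h-'; at [16:21] → 'pk3an'; at [26:31] → 'jt6n9'.
Each match is replaced using the text its own group 1 captured.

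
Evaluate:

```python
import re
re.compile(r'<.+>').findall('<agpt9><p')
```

Matches: at [0:7] → '<agpt9>'.
With no groups in the pattern, `findall` gives back each whole match — 1 here.

['<agpt9>']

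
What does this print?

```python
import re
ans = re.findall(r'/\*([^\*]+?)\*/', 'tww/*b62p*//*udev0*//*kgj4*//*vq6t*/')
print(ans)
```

['b62p', 'udev0', 'kgj4', 'vq6t']

Matches: at [3:11] match '/*b62p*/', group 1 = 'b62p'; at [11:20] match '/*udev0*/', group 1 = 'udev0'; at [20:28] match '/*kgj4*/', group 1 = 'kgj4'; at [28:36] match '/*vq6t*/', group 1 = 'vq6t'.
Because there's exactly one group, `findall` drops the full match and keeps group 1 from each hit.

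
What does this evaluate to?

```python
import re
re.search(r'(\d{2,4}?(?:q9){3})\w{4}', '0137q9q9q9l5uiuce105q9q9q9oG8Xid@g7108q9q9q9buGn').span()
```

(0, 14)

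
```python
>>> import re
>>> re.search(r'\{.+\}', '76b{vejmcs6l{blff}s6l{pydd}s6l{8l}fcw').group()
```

The match spans [3:34] → '{vejmcs6l{blff}s6l{pydd}s6l{8l}'.

'{vejmcs6l{blff}s6l{pydd}s6l{8l}'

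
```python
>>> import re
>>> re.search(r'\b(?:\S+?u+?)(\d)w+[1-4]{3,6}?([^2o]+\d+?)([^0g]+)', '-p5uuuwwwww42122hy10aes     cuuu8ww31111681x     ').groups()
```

('8', '11681', 'x     ')

The pattern matches a word boundary (`\b`, zero-width); then one or more of a non-whitespace character (lazy), then one or more of a literal 'u' (lazy) (non-capturing group); then a digit (captured); then one or more of the literal 'w', then 3 to 6 of a character in [1-4] (lazy); then one or more of any character except [2o], then one or more of a digit (lazy) (captured); then one or more of any character except [0g] (captured).
The `?` after the quantifier makes it lazy — it takes as little as possible before letting the rest of the pattern try.
`search` walks the string left to right and returns the first match it finds.
The match spans [28:49] → 'cuuu8ww31111681x     '.
Captured: group 1 = '8', group 2 = '11681', group 3 = 'x     '.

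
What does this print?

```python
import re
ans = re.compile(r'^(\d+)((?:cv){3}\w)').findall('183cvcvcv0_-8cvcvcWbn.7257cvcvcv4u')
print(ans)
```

[('183', 'cvcvcv0')]

The pattern matches anchored at the start of the string; then one or more of a digit (captured); then the literal 'cv' repeated 3 times, then a word character (captured).
Walking the string: at [0:10] match '183cvcvcv0', groups = ('183', 'cvcvcv0').
Multiple groups make `findall` return tuples — one 2-tuple for the one match.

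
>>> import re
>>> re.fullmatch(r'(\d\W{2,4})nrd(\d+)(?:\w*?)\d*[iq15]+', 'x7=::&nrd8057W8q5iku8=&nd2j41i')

None

The pattern matches a digit, then 2 to 4 of a non-word character (captured); then the literal 'n', then the literal 'rd'; then one or more of a digit (captured); then zero or more of a word character (lazy) (non-capturing group); then zero or more of a digit, then one or more of one of [iq15].
`re.fullmatch` is like wrapping the pattern in `^…$` (in single-line mode).
Here there's no way to consume every character, so the call returns None.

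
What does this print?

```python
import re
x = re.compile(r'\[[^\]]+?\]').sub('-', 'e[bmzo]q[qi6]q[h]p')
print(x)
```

Matches: at [1:7] → '[bmzo]'; at [8:13] → '[qi6]'; at [14:17] → '[h]'.
`sub` substitutes '-' at each match site.

e-q-q-p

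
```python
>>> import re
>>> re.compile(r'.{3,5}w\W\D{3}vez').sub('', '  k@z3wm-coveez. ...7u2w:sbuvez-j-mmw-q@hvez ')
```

'  k@z3wm-coveez. . '

This matches 3 to 5 of any character, then the literal 'w', then a non-word character; then exactly 3 of a non-digit, then the literal 'vez'.
Matches: at [18:31] → '..7u2w:sbuvez'; at [31:44] → '-j-mmw-q@hvez'.
Each match is replaced by ''.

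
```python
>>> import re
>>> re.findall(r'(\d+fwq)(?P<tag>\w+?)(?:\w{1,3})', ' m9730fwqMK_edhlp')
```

[('9730fwq', 'M')]

This matches one or more of a digit, then the literal 'fwq' (captured); then one or more of a word character (lazy) (captured as 'tag'); then 1 to 3 of a word character (non-capturing group).
The `?` after the quantifier makes it lazy — it takes as little as possible before letting the rest of the pattern try.
Walking the string: at [2:13] match '9730fwqMK_e', groups = ('9730fwq', 'M').
With 2 capturing groups, `findall` returns a 2-tuple per match.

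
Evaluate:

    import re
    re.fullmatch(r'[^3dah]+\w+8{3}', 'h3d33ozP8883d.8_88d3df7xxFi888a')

None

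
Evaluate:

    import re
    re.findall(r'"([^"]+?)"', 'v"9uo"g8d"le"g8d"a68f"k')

['9uo', 'le', 'a68f']

Walking the string: at [1:6] match '"9uo"', group 1 = '9uo'; at [9:13] match '"le"', group 1 = 'le'; at [16:22] match '"a68f"', group 1 = 'a68f'.
Because there's exactly one group, `findall` drops the full match and keeps group 1 from each hit.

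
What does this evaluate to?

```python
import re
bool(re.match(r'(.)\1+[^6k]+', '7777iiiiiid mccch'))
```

True

The backreference `\1` re-matches whatever the first group consumed, character for character.
`match` is anchored at position 0; if the pattern doesn't fit there, it returns None.
The match spans [0:17] → '7777iiiiiid mccch'.
Captured: group 1 = '7'.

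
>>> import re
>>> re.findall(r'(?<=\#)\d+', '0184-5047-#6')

Because the assertion is zero-width, the text it checks is not consumed and won't appear in the result.
Scanning left to right: at [11:12] → '6'.
No capturing groups, so `findall` returns the 1 full match string.

['6']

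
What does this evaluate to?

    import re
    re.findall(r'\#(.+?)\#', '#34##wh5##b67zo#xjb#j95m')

Lazy quantifiers expand one character at a time until the remainder of the pattern can match.
Matches: at [0:4] match '#34#', group 1 = '34'; at [4:9] match '#wh5#', group 1 = 'wh5'; at [9:16] match '#b67zo#', group 1 = 'b67zo'.
`findall` collects group 1 from each match (3 total).

['34', 'wh5', 'b67zo']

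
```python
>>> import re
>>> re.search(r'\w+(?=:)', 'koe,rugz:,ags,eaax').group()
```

The `(?=…)`/`(?<=…)` assertion just peeks at neighbouring text; it doesn't advance the match position.
The match spans [4:8] → 'rugz'.

'rugz'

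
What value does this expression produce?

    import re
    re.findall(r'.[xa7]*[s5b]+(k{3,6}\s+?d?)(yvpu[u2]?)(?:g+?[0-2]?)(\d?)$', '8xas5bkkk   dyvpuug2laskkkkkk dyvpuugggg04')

This matches any character, then zero or more of one of [xa7], then one or more of one of [s5b]; then 3 to 6 of the literal 'k', then one or more of whitespace (lazy), then optionally the literal 'd' (captured); then the literal 'yv', then the literal 'pu', then optionally one of [u2] (captured); then one or more of the literal 'g' (lazy), then optionally a character in [0-2] (non-capturing group); then optionally a digit (captured); then anchored at the end.
Matches: at [20:42] match 'laskkkkkk dyvpuugggg04', groups = ('kkkkkk d', 'yvpuu', '4').
`findall` packs the 3 group values into a tuple for every match.

[('kkkkkk d', 'yvpuu', '4')]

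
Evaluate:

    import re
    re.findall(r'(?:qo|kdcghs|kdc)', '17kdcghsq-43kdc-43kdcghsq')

['kdcghs', 'kdc', 'kdcghs']

The regex engine tests alternatives in the order written; an earlier branch that matches wins even if a later one would match more.
With no groups in the pattern, `findall` gives back each whole match — 3 here.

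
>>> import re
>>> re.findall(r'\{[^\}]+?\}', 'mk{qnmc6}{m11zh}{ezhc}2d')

['{qnmc6}', '{m11zh}', '{ezhc}']

Walking the string: at [2:9] → '{qnmc6}'; at [9:16] → '{m11zh}'; at [16:22] → '{ezhc}'.
No capturing groups, so `findall` returns the 3 full match strings.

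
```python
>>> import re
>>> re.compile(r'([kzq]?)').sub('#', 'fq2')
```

Every occurrence is swapped for '#'.

'#f##2#'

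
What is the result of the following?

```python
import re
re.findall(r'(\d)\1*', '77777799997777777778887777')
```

A backreference is literal: `\1` must see the identical characters the first group matched.
Walking the string: at [0:6] match '777777', group 1 = '7'; at [6:10] match '9999', group 1 = '9'; at [10:19] match '777777777', group 1 = '7'; at [19:22] match '888', group 1 = '8'; at [22:26] match '7777', group 1 = '7'.
One capturing group, so `findall` returns just the captured substring from each match — 5 in all.

['7', '9', '7', '8', '7']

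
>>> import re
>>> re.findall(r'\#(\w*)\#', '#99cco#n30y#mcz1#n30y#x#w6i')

['99cco', 'mcz1', 'x']

Because there's exactly one group, `findall` drops the full match and keeps group 1 from each hit.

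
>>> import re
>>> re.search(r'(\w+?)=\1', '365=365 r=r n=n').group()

'365=365'

`\1` has to match the exact text group 1 already captured.
`search` walks the string left to right and returns the first match it finds.
The match spans [0:7] → '365=365'.
Captured: group 1 = '365'.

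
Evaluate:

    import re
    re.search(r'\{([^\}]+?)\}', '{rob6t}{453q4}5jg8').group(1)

The match spans [0:7] → '{rob6t}'.
Captured: group 1 = 'rob6t'.

'rob6t'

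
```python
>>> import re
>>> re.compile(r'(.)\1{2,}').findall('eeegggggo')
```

['e', 'g']

`\1` has to match the exact text group 1 already captured.
Because there's exactly one group, `findall` drops the full match and keeps group 1 from each hit.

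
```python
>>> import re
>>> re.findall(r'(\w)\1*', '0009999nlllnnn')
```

`\1` has to match the exact text group 1 already captured.
One capturing group, so `findall` returns just the captured substring from each match — 5 in all.

['0', '9', 'n', 'l', 'n']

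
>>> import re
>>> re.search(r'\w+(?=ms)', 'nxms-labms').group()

The lookaround is zero-width — it requires the adjacent text to match without consuming it, so the asserted text isn't part of the match.
Unlike `match`, `search` isn't anchored — it looks for the pattern anywhere in the string.
The match spans [0:2] → 'nx'.

'nx'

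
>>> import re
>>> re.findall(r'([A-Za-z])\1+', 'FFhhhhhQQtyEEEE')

['F', 'h', 'Q', 'E']

The backreference `\1` re-matches whatever the first group consumed, character for character.
Matches: at [0:2] match 'FF', group 1 = 'F'; at [2:7] match 'hhhhh', group 1 = 'h'; at [7:9] match 'QQ', group 1 = 'Q'; at [11:15] match 'EEEE', group 1 = 'E'.
One capturing group, so `findall` returns just the captured substring from each match — 4 in all.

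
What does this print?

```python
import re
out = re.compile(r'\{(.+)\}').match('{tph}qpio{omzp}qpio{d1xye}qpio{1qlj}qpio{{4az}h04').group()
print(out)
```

{tph}qpio{omzp}qpio{d1xye}qpio{1qlj}qpio{{4az}

With `match`, the pattern is implicitly anchored at the beginning.
The match spans [0:46] → '{tph}qpio{omzp}qpio{d1xye}qpio{1qlj}qpio{{4az}'.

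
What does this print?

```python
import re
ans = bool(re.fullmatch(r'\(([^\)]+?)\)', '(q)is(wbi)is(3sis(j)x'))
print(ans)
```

False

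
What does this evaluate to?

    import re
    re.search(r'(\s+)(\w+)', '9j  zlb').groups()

('  ', 'zlb')

This matches one or more of whitespace (captured); then one or more of a word character (captured).
`re.search` scans for the first position where the pattern succeeds.
The match spans [2:7] → '  zlb'.
Captured: group 1 = '  ', group 2 = 'zlb'.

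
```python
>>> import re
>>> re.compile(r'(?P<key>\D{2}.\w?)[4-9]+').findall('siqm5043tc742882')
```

This matches exactly 2 of a non-digit, then any character, then optionally a word character (captured as 'key'); then one or more of a character in [4-9].
Matches: at [0:5] match 'siqm5', group 1 = 'siqm'; at [8:12] match 'tc74', group 1 = 'tc7'.
With a single group, `findall` returns only what that group captured — 2 items.

['siqm', 'tc7']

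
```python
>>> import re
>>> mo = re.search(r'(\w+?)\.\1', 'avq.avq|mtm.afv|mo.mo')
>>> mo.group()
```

'avq.avq'

`\1` has to match the exact text group 1 already captured.
`re.search` scans for the first position where the pattern succeeds.
The match spans [0:7] → 'avq.avq'.
Captured: group 1 = 'avq'.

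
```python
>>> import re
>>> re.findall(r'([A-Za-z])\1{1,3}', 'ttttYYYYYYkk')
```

The backreference `\1` re-matches whatever the first group consumed, character for character.
Scanning left to right: at [0:4] match 'tttt', group 1 = 't'; at [4:8] match 'YYYY', group 1 = 'Y'; at [8:10] match 'YY', group 1 = 'Y'; at [10:12] match 'kk', group 1 = 'k'.
One capturing group, so `findall` returns just the captured substring from each match — 4 in all.

['t', 'Y', 'Y', 'k']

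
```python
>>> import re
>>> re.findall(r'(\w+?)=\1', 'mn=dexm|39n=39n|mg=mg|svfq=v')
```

['39n', 'mg']

After group 1 captures some text, `\1` only succeeds where that same text appears again.
With a single group, `findall` returns only what that group captured — 2 items.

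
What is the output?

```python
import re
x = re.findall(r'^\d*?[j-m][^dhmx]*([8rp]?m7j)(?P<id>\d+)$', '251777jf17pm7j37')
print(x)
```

Pattern: anchored at the start of the string; then zero or more of a digit (lazy), then a character in [j-m], then zero or more of any character except [dhmx]; then optionally one of [8rp], then the literal 'm7j' (captured); then one or more of a digit (captured as 'id'); then anchored at the end.
2 groups means the one result is a tuple of 2 captured strings — 1 here.

[('m7j', '37')]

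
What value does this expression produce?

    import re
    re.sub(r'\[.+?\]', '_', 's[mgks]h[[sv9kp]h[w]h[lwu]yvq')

Matches: at [1:7] → '[mgks]'; at [8:16] → '[[sv9kp]'; at [17:20] → '[w]'; at [21:26] → '[lwu]'.
`sub` substitutes '_' at each match site.

's_h_h_h_yvq'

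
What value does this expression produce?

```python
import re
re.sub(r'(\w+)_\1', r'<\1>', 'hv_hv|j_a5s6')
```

'<hv>|j_a5s6'

`\1` is not a pattern — it's the concrete string captured by group 1, re-applied verbatim.
`\1` in the replacement pulls in group 1's text for each match.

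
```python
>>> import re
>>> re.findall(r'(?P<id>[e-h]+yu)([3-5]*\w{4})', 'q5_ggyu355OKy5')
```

[('ggyu', '355OKy5')]

Pattern: one or more of a character in [e-h], then the literal 'yu' (captured as 'id'); then zero or more of a character in [3-5], then exactly 4 of a word character (captured).
Multiple groups make `findall` return tuples — one 2-tuple for the one match.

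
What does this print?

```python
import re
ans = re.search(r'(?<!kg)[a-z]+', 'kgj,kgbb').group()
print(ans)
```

kgj

The negative lookahead/lookbehind blocks any match where the forbidden context is present.
The match spans [0:3] → 'kgj'.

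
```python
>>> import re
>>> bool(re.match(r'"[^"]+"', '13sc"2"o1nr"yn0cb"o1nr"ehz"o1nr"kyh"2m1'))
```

False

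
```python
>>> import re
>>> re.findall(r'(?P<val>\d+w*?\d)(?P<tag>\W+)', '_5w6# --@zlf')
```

[('5w6', '# --@')]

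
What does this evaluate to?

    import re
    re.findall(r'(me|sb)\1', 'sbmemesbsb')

After group 1 captures some text, `\1` only succeeds where that same text appears again.
One capturing group, so `findall` returns just the captured substring from each match — 2 in all.

['me', 'sb']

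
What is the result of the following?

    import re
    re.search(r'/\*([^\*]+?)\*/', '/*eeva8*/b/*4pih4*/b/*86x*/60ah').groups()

('eeva8',)

Unlike `match`, `search` isn't anchored — it looks for the pattern anywhere in the string.
The match spans [0:9] → '/*eeva8*/'.
Captured: group 1 = 'eeva8'.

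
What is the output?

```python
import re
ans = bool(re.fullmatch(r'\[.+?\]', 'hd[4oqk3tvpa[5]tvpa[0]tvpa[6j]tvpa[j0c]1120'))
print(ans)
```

False

For `fullmatch`, every character of the input must be accounted for by the pattern.
Here the pattern can't cover the whole string, so the call returns None, and `bool(None)` is False.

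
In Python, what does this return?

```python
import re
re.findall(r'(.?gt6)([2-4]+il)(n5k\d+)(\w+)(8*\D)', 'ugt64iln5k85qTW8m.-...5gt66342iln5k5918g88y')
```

This matches optionally any character, then the literal 'gt6' (captured); then one or more of a character in [2-4], then the literal 'il' (captured); then the literal 'n5k', then one or more of a digit (captured); then one or more of a word character (captured); then zero or more of the literal '8', then a non-digit (captured).
Walking the string: at [0:18] match 'ugt64iln5k85qTW8m.', groups = ('ugt6', '4il', 'n5k85', 'qTW8m', '.').
`findall` packs the 5 group values into a tuple for every match.

[('ugt6', '4il', 'n5k85', 'qTW8m', '.')]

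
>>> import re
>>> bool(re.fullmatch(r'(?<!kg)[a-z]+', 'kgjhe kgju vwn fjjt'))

For `fullmatch`, every character of the input must be accounted for by the pattern.
Here there's no way to consume every character, so the call returns None, and `bool(None)` is False.

False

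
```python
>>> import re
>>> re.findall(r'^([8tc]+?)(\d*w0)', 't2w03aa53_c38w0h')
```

[('t', '2w0')]

This matches anchored at the start of the string; then one or more of one of [8tc] (lazy) (captured); then zero or more of a digit, then the literal 'w0' (captured).
Matches: at [0:4] match 't2w0', groups = ('t', '2w0').
With 2 capturing groups, `findall` returns a 2-tuple per match.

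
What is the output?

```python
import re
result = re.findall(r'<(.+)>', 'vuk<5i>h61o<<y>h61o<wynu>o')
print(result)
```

Walking the string: at [3:25] match '<5i>h61o<<y>h61o<wynu>', group 1 = '5i>h61o<<y>h61o<wynu'.
With a single group, `findall` returns only what that group captured — 1 item.

['5i>h61o<<y>h61o<wynu']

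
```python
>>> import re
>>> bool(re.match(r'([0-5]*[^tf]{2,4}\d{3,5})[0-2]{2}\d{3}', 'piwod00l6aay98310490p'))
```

False

`re.match` only tries the pattern at the start of the string.
Here position 0 doesn't satisfy it, so the call returns None, and `bool(None)` is False.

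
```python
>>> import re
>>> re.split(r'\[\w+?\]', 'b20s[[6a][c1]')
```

Splitting on the pattern gives 3 pieces.

['b20s[', '', '']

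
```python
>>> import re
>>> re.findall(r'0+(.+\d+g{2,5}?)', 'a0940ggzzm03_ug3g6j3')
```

['940gg']

Pattern: one or more of a literal '0'; then one or more of any character, then one or more of a digit, then 2 to 5 of a literal 'g' (lazy) (captured).
Because there's exactly one group, `findall` drops the full match and keeps group 1 from the one hit.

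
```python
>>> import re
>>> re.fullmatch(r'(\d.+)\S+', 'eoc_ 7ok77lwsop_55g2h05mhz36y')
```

None

Pattern: a digit, then one or more of any character (captured); then one or more of a non-whitespace character.
For `fullmatch`, every character of the input must be accounted for by the pattern.
Here there's no way to consume every character, so the call returns None.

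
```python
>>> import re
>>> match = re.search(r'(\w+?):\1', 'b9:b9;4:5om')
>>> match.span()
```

(0, 5)

`\1` has to match the exact text group 1 already captured.
`search` walks the string left to right and returns the first match it finds.
The match spans [0:5] → 'b9:b9'.
Captured: group 1 = 'b9'.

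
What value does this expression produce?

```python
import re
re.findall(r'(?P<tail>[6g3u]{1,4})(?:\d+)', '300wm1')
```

['3']

The pattern matches 1 to 4 of one of [6g3u] (captured as 'tail'); then one or more of a digit (non-capturing group).
Matches: at [0:3] match '300', group 1 = '3'.
Because there's exactly one group, `findall` drops the full match and keeps group 1 from the one hit.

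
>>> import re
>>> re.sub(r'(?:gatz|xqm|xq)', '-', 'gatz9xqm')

`|` is ordered: at each position the engine commits to the first alternative that works.
Matches: at [0:4] → 'gatz'; at [5:8] → 'xqm'.
Each match is replaced by '-'.

'-9-'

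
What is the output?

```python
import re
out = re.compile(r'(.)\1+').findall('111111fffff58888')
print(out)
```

['1', 'f', '8']

`\1` has to match the exact text group 1 already captured.
Matches: at [0:6] match '111111', group 1 = '1'; at [6:11] match 'fffff', group 1 = 'f'; at [12:16] match '8888', group 1 = '8'.
With a single group, `findall` returns only what that group captured — 3 items.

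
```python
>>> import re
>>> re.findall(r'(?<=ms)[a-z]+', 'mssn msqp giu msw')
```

['sn', 'qp', 'w']

Because the assertion is zero-width, the text it checks is not consumed and won't appear in the result.
Walking the string: at [2:4] → 'sn'; at [7:9] → 'qp'; at [16:17] → 'w'.
No capturing groups, so `findall` returns the 3 full match strings.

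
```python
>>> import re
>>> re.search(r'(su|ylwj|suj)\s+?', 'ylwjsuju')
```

None

`search` walks the string left to right and returns the first match it finds.
Here nothing in the string fits, so the call returns None.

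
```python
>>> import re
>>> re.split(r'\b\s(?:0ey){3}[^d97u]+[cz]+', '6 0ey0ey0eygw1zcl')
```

['6', 'l']

This matches a word boundary (`\b`, zero-width); then whitespace, then the literal '0ey' repeated 3 times; then one or more of any character except [d97u], then one or more of one of [cz].
Matches to split on: at [1:16] → ' 0ey0ey0eygw1zc'.
Each match becomes a cut point; 2 segments remain.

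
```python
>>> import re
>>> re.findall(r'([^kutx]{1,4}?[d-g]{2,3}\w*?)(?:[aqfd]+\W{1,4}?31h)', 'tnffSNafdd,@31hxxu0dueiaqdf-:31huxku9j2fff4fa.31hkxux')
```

This matches 1 to 4 of any character except [kutx] (lazy), then 2 to 3 of a character in [d-g], then zero or more of a word character (lazy) (captured); then one or more of one of [aqfd], then 1 to 4 of a non-word character (lazy), then the literal '31h' (non-capturing group).
Matches: at [1:15] match 'nffSNafdd,@31h', group 1 = 'nffSN'; at [36:49] match '9j2fff4fa.31h', group 1 = '9j2fff4'.
One capturing group, so `findall` returns just the captured substring from each match — 2 in all.

['nffSN', '9j2fff4']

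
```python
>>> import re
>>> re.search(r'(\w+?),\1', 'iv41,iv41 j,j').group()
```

`\1` is not a pattern — it's the concrete string captured by group 1, re-applied verbatim.
Unlike `match`, `search` isn't anchored — it looks for the pattern anywhere in the string.
The match spans [0:9] → 'iv41,iv41'.
Captured: group 1 = 'iv41'.

'iv41,iv41'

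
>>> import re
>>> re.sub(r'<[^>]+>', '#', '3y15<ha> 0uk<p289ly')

Matches: at [4:8] → '<ha>'.
Every occurrence is swapped for '#'.

'3y15# 0uk<p289ly'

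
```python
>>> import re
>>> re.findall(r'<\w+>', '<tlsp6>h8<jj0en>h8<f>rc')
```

['<tlsp6>', '<jj0en>', '<f>']

Matches: at [0:7] → '<tlsp6>'; at [9:16] → '<jj0en>'; at [18:21] → '<f>'.
Since nothing is captured, `findall` lists the 3 matched substrings directly.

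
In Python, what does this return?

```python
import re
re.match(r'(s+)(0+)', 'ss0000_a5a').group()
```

'ss0000'

With `match`, the pattern is implicitly anchored at the beginning.
The match spans [0:6] → 'ss0000'.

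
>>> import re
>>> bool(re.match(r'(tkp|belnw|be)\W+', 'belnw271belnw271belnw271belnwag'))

False

`match` is anchored at position 0; if the pattern doesn't fit there, it returns None.
Here the pattern fails at index 0, so the call returns None, and `bool(None)` is False.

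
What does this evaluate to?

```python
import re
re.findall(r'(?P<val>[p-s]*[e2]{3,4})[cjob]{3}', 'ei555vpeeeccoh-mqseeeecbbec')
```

['peee', 'qseeee']

Pattern: zero or more of a character in [p-s], then 3 to 4 of one of [e2] (captured as 'val'); then exactly 3 of one of [cjob].
One capturing group, so `findall` returns just the captured substring from each match — 2 in all.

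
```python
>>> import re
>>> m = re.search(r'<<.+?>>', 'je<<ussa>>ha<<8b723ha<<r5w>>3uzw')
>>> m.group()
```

'<<ussa>>'

The match spans [2:10] → '<<ussa>>'.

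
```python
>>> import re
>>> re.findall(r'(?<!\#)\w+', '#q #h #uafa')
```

Because the assertion is negative and zero-width, positions next to the forbidden text are skipped.
Walking the string: at [8:11] → 'afa'.
Since nothing is captured, `findall` lists the 1 matched substring directly.

['afa']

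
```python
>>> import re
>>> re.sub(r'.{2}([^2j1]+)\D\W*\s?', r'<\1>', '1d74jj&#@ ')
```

'<74><#@>'

This matches exactly 2 of any character; then one or more of any character except [2j1] (captured); then a non-digit, then zero or more of a non-word character; then optionally whitespace.
Each match is replaced using the text its own group 1 captured.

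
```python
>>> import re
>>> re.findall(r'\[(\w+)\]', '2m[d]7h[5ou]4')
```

Matches: at [2:5] match '[d]', group 1 = 'd'; at [7:12] match '[5ou]', group 1 = '5ou'.
`findall` collects group 1 from each match (2 total).

['d', '5ou']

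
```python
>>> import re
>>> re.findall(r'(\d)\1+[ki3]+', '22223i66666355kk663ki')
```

['2', '6', '5', '6']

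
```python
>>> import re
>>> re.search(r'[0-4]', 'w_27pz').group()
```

'2'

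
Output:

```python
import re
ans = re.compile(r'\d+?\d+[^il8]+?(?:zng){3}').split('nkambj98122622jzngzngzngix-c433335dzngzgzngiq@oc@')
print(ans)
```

The pattern matches one or more of a digit (lazy); then one or more of a digit, then one or more of any character except [il8] (lazy), then the literal 'zng' repeated 3 times.
Matches to split on: at [6:24] → '98122622jzngzngzng'.
The string is cut at each match, leaving 2 pieces.

['nkambj', 'ix-c433335dzngzgzngiq@oc@']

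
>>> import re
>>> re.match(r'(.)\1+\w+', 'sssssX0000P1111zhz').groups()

`\1` is not a pattern — it's the concrete string captured by group 1, re-applied verbatim.
`match` is anchored at position 0; if the pattern doesn't fit there, it returns None.
The match spans [0:18] → 'sssssX0000P1111zhz'.
Captured: group 1 = 's'.

('s',)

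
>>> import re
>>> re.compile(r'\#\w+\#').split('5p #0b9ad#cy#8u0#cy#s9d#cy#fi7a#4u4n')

['5p ', 'cy', 'cy', 'cy', '4u4n']

Matches to split on: at [3:10] → '#0b9ad#'; at [12:17] → '#8u0#'; at [19:24] → '#s9d#'; at [26:32] → '#fi7a#'.
The string is cut at each match, leaving 5 pieces.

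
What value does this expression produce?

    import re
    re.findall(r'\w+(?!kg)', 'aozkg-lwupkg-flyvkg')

The negative lookaround is zero-width — it rules out positions where the adjacent text would match, without consuming anything.
Matches: at [0:5] → 'aozkg'; at [6:12] → 'lwupkg'; at [13:19] → 'flyvkg'.
No capturing groups, so `findall` returns the 3 full match strings.

['aozkg', 'lwupkg', 'flyvkg']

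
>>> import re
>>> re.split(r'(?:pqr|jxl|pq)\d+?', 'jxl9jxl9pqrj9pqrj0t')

['', '', 'pqrj9pqrj0t']

Matches to split on: at [0:4] → 'jxl9'; at [4:8] → 'jxl9'.
`split` removes every match and returns the 3 fragments in between.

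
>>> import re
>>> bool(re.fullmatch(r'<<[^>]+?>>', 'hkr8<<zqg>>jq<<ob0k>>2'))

False

`re.fullmatch` requires the pattern to consume the entire string.
Here there's no way to consume every character, so the call returns None, and `bool(None)` is False.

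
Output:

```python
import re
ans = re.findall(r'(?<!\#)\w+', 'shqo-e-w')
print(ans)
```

The negative lookahead/lookbehind blocks any match where the forbidden context is present.
Matches: at [0:4] → 'shqo'; at [5:6] → 'e'; at [7:8] → 'w'.
Since nothing is captured, `findall` lists the 3 matched substrings directly.

['shqo', 'e', 'w']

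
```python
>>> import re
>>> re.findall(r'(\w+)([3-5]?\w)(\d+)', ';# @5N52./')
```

[('5N', '5', '2')]

This matches one or more of a word character (captured); then optionally a character in [3-5], then a word character (captured); then one or more of a digit (captured).
Scanning left to right: at [4:8] match '5N52', groups = ('5N', '5', '2').
Multiple groups make `findall` return tuples — one 3-tuple for the one match.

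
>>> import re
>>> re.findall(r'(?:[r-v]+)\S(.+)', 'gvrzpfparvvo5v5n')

['pfparvvo5v5n']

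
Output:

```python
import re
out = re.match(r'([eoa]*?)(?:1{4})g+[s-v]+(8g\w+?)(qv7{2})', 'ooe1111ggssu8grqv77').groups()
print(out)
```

('ooe', '8gr', 'qv77')

This matches zero or more of one of [eoa] (lazy) (captured); then exactly 4 of a literal '1' (non-capturing group); then one or more of the literal 'g', then one or more of a character in [s-v]; then the literal '8g', then one or more of a word character (lazy) (captured); then the literal 'qv', then exactly 2 of the literal '7' (captured).
With `match`, the pattern is implicitly anchored at the beginning.
The match spans [0:19] → 'ooe1111ggssu8grqv77'.
Captured: group 1 = 'ooe', group 2 = '8gr', group 3 = 'qv77'.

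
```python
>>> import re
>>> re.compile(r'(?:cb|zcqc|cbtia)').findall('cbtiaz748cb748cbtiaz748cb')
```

['cb', 'cb', 'cb', 'cb']

The regex engine tests alternatives in the order written; an earlier branch that matches wins even if a later one would match more.
Walking the string: at [0:2] → 'cb'; at [9:11] → 'cb'; at [14:16] → 'cb'; at [23:25] → 'cb'.
No capturing groups, so `findall` returns the 4 full match strings.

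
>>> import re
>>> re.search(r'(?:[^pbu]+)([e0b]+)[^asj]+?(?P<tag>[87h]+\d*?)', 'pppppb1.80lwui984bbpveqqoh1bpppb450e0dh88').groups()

('0', '8')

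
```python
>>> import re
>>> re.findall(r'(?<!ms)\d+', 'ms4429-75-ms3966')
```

Because the assertion is negative and zero-width, positions next to the forbidden text are skipped.
Walking the string: at [3:6] → '429'; at [7:9] → '75'; at [13:16] → '966'.
With no groups in the pattern, `findall` gives back each whole match — 3 here.

['429', '75', '966']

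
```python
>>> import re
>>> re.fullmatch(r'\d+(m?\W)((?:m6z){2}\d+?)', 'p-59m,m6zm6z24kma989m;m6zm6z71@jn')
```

Pattern: one or more of a digit; then optionally a literal 'm', then a non-word character (captured); then the literal 'm6z' repeated 2 times, then one or more of a digit (lazy) (captured).
`re.fullmatch` is like wrapping the pattern in `^…$` (in single-line mode).
Here there's no way to consume every character, so the call returns None.

None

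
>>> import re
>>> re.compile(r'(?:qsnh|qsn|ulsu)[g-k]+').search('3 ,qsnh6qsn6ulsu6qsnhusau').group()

'qsnh'

`re.search` scans for the first position where the pattern succeeds.
The match spans [3:7] → 'qsnh'.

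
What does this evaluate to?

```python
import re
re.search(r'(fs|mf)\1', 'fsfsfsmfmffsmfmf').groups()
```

`\1` has to match the exact text group 1 already captured.
`re.search` scans for the first position where the pattern succeeds.
The match spans [0:4] → 'fsfs'.
Captured: group 1 = 'fs'.

('fs',)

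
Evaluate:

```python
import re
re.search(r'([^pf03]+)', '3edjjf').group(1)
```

The match spans [1:5] → 'edjj'.
Captured: group 1 = 'edjj'.

'edjj'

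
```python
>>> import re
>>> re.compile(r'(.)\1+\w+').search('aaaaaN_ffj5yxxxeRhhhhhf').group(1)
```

'a'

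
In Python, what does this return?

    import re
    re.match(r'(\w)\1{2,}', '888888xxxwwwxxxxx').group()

The backreference `\1` re-matches whatever the first group consumed, character for character.
`re.match` only tries the pattern at the start of the string.
The match spans [0:6] → '888888'.
Captured: group 1 = '8'.

'888888'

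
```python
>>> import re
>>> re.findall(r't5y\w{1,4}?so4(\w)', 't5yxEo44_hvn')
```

[]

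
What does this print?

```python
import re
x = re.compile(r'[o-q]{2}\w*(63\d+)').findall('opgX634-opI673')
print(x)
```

['634']

Pattern: exactly 2 of a character in [o-q], then zero or more of a word character; then the literal '63', then one or more of a digit (captured).
Scanning left to right: at [0:7] match 'opgX634', group 1 = '634'.
One capturing group, so `findall` returns just the captured substring from the one match — 1 in all.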